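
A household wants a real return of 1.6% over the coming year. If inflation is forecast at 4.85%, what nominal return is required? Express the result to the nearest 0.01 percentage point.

By the Fisher equation, 1 + r_nom = (1 + 1.6%)(1 + 4.85%) = 1.016 × 1.0485 = 1.065276.
So r_nom = 6.5276%.

6.53%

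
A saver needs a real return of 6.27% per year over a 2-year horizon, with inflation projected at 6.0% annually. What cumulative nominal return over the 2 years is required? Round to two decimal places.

Required annual nominal rate: (1+6.27%)(1+6.0%) − 1 = 12.6462%.
Cumulative over 2 years: (1 + 0.126462)^2 − 1 ≈ 0.26892.

26.89%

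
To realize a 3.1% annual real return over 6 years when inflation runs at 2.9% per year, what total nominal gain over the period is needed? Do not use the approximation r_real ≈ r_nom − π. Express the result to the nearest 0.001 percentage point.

42.575%

Required annual nominal rate: (1+3.1%)(1+2.9%) − 1 = 6.0899%.
Cumulative over 6 years: (1 + 0.060899)^6 − 1 ≈ 0.42575.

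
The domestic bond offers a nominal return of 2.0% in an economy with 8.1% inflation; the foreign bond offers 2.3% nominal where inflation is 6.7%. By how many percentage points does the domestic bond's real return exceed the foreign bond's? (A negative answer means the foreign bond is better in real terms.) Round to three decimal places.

The domestic bond real return: 1.020/1.081 − 1 = -5.6429%.
The foreign bond real return: 1.023/1.067 − 1 = -4.1237%.
Difference: -5.6429 − (-4.1237) = -1.5192 pp.

-1.519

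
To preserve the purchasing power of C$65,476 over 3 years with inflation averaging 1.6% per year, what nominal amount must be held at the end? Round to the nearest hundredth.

C$68,669.40

Cumulative price-level factor: (1+1.6%)^3 = 1.048772096.
The nominal amount required is C$65,476 scaled up by that factor.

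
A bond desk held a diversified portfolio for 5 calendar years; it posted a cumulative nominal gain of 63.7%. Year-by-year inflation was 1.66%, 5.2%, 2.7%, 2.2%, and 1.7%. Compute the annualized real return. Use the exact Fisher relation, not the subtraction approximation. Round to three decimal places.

Cumulative inflation factor: 1.0166 × 1.052 × 1.027 × 1.022 × 1.017 ≈ 1.14158.
Nominal growth factor: 1.63700. Real growth factor = 1.63700 / 1.14158 ≈ 1.43397.
Annualized: 1.43397^(1/5) − 1 ≈ 0.07475.

7.475%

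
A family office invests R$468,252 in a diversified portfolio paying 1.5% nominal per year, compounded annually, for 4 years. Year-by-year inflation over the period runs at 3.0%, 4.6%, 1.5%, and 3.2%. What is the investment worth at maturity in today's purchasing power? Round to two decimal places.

R$440,381.60

Nominal value at maturity: R$468,252 × (1 + 1.5%)^4 ≈ R$496,985.61.
Price-level factor over 4 years: 1.030 × 1.046 × 1.015 × 1.032 = 1.1285340024.
The maturity value deflated by that factor is the answer in today's purchasing power.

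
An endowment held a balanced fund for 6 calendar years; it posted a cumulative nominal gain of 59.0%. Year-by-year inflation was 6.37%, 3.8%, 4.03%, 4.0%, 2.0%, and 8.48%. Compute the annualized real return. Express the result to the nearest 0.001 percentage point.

Cumulative inflation factor: 1.0637 × 1.038 × 1.0403 × 1.040 × 1.020 × 1.0848 ≈ 1.32178.
Nominal growth factor: 1.59000. Real growth factor = 1.59000 / 1.32178 ≈ 1.20293.
Annualized: 1.20293^(1/6) − 1 ≈ 0.03127.

3.127%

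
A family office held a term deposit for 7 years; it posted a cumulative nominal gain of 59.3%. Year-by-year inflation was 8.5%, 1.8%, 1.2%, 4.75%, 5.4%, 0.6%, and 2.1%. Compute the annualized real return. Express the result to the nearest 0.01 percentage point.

3.32%

Cumulative inflation factor: 1.085 × 1.018 × 1.012 × 1.0475 × 1.054 × 1.006 × 1.021 ≈ 1.26758.
Nominal growth factor: 1.59300. Real growth factor = 1.59300 / 1.26758 ≈ 1.25672.
Annualized: 1.25672^(1/7) − 1 ≈ 0.03318.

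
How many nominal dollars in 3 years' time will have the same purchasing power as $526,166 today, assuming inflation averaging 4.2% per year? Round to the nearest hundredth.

Cumulative price-level factor: (1+4.2%)^3 = 1.131366088.
The nominal amount required is $526,166 scaled up by that factor.

$595,286.37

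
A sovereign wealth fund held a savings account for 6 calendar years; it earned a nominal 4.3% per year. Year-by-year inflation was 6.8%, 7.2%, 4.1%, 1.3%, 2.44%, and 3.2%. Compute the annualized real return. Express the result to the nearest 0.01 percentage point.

Cumulative inflation factor: 1.068 × 1.072 × 1.041 × 1.013 × 1.0244 × 1.032 ≈ 1.27637.
Nominal growth factor: 1.28738. Real growth factor = 1.28738 / 1.27637 ≈ 1.00863.
Annualized: 1.00863^(1/6) − 1 ≈ 0.00143.

0.14%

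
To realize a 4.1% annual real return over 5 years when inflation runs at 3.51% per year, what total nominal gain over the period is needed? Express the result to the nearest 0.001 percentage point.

Required annual nominal rate: (1+4.1%)(1+3.51%) − 1 = 7.75391%.
Cumulative over 5 years: (1 + 0.0775391)^5 − 1 ≈ 0.45266.

45.266%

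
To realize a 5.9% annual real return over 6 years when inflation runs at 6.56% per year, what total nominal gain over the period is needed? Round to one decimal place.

Required annual nominal rate: (1+5.9%)(1+6.56%) − 1 = 12.84704%.
Cumulative over 6 years: (1 + 0.1284704)^6 − 1 ≈ 1.06510.

106.5%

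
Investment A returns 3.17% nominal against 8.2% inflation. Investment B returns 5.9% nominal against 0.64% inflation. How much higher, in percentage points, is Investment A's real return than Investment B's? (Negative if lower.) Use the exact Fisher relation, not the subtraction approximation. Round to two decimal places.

Investment A real return: 1.0317/1.082 − 1 = -4.649%.
Investment B real return: 1.059/1.0064 − 1 = 5.227%.
Difference: -4.649 − 5.227 = -9.876 pp.

-9.88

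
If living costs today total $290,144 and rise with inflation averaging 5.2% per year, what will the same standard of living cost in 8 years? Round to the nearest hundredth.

Cumulative price-level factor: (1+5.2%)^8 ≈ 1.5001197144.
The nominal amount required is $290,144 scaled up by that factor.

$435,250.73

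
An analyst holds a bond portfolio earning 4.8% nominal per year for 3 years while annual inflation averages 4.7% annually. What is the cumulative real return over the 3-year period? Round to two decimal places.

The annual real rate is (1+4.8%)/(1+4.7%) − 1 = 0.0955%.
Compounded over 3 years: (1 + 0.000955)^3 − 1 ≈ 0.00287.

0.29%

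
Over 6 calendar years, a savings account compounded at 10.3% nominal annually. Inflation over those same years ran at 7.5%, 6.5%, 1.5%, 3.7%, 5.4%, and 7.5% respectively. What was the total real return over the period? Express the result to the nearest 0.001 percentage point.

31.887%

Cumulative inflation factor: 1.075 × 1.065 × 1.015 × 1.037 × 1.054 × 1.075 ≈ 1.36537.
Nominal growth factor: 1.80075. Real growth factor = 1.80075 / 1.36537 ≈ 1.31887.
Total real return ≈ 31.8867%.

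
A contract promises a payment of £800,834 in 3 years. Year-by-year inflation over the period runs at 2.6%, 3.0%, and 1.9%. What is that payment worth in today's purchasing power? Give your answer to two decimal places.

£743,675.94

Price-level factor over 3 years: 1.026 × 1.030 × 1.019 = 1.07685882.
Purchasing power today: £800,834 divided by that factor.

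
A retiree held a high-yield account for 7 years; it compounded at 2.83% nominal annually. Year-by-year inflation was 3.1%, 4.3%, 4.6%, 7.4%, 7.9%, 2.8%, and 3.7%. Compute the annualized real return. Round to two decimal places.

-1.89%

Cumulative inflation factor: 1.031 × 1.043 × 1.046 × 1.074 × 1.079 × 1.028 × 1.037 ≈ 1.38954.
Nominal growth factor: 1.21573. Real growth factor = 1.21573 / 1.38954 ≈ 0.87492.
Annualized: 0.87492^(1/7) − 1 ≈ -0.01891.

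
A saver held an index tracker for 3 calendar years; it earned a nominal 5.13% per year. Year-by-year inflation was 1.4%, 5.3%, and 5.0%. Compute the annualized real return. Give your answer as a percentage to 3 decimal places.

1.199%

Cumulative inflation factor: 1.014 × 1.053 × 1.050 ≈ 1.12113.
Nominal growth factor: 1.16193. Real growth factor = 1.16193 / 1.12113 ≈ 1.03639.
Annualized: 1.03639^(1/3) − 1 ≈ 0.01199.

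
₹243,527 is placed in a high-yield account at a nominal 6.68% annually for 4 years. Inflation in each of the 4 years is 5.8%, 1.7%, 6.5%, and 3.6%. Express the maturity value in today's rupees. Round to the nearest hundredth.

₹265,682.63

Nominal value at maturity: ₹243,527 × (1 + 6.68%)^4 ≈ ₹315,412.68.
Price-level factor over 4 years: 1.058 × 1.017 × 1.065 × 1.036 ≈ 1.1871783932.
Dividing the nominal maturity value by the price-level factor gives the value in today's money.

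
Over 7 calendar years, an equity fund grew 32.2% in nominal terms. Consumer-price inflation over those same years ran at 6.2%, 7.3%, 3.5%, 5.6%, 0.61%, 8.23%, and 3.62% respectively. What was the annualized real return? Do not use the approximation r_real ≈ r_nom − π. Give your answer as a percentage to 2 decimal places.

Cumulative inflation factor: 1.062 × 1.073 × 1.035 × 1.056 × 1.0061 × 1.0823 × 1.0362 ≈ 1.40527.
Nominal growth factor: 1.32200. Real growth factor = 1.32200 / 1.40527 ≈ 0.94074.
Annualized: 0.94074^(1/7) − 1 ≈ -0.00869.

-0.87%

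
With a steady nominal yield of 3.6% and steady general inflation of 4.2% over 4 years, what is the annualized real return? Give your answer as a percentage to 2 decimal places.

With constant rates the annual real return is the same each year: (1+3.6%)/(1+4.2%) − 1 = -0.00576.

-0.58%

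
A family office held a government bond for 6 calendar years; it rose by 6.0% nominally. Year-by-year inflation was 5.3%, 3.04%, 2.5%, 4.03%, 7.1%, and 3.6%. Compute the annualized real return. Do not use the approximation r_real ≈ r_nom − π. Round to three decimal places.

-3.141%

Cumulative inflation factor: 1.053 × 1.0304 × 1.025 × 1.0403 × 1.071 × 1.036 ≈ 1.28371.
Nominal growth factor: 1.06000. Real growth factor = 1.06000 / 1.28371 ≈ 0.82573.
Annualized: 0.82573^(1/6) − 1 ≈ -0.03141.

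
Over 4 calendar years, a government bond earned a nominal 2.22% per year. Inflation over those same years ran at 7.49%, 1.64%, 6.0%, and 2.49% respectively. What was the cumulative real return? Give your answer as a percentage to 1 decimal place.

Cumulative inflation factor: 1.0749 × 1.0164 × 1.060 × 1.0249 ≈ 1.18692.
Nominal growth factor: 1.09180. Real growth factor = 1.09180 / 1.18692 ≈ 0.91986.
Total real return ≈ -8.0136%.

-8.0%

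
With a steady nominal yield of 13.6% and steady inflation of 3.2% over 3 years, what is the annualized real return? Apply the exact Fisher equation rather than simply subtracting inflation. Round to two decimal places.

With constant rates the annual real return is the same each year: (1+13.6%)/(1+3.2%) − 1 = 0.10078.

10.08%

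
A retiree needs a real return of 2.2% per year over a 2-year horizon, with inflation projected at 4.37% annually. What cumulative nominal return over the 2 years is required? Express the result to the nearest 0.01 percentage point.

Required annual nominal rate: (1+2.2%)(1+4.37%) − 1 = 6.66614%.
Cumulative over 2 years: (1 + 0.0666614)^2 − 1 ≈ 0.13777.

13.78%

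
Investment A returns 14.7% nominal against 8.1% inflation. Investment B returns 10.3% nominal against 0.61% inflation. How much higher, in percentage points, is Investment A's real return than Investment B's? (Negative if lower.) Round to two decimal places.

-3.53

Investment A real return: 1.147/1.081 − 1 = 6.105%.
Investment B real return: 1.103/1.0061 − 1 = 9.631%.
Difference: 6.105 − 9.631 = -3.526 pp.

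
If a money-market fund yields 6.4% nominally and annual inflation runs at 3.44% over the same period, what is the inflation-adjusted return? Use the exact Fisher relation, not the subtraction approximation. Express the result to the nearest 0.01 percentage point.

2.86%

Real return via the Fisher equation: (1 + 6.4%)/(1 + 3.44%) − 1 = 1.064/1.0344 − 1 ≈ 0.02862.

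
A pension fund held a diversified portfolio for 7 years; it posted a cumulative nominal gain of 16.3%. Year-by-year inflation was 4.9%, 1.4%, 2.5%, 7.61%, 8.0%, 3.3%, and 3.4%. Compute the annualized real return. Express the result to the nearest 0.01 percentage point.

-2.14%

Cumulative inflation factor: 1.049 × 1.014 × 1.025 × 1.0761 × 1.080 × 1.033 × 1.034 ≈ 1.35343.
Nominal growth factor: 1.16300. Real growth factor = 1.16300 / 1.35343 ≈ 0.85930.
Annualized: 0.85930^(1/7) − 1 ≈ -0.02143.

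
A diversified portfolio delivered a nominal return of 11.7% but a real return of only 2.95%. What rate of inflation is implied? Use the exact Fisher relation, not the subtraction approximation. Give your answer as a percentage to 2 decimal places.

8.50%

From (1+r_nom) = (1+r_real)(1+π), we get 1+π = (1 + 11.7%)/(1 + 2.95%) = 1.117/1.0295 ≈ 1.08499.
So π ≈ 8.4993%.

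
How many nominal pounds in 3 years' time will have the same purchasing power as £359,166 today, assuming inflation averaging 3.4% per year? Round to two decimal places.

Cumulative price-level factor: (1+3.4%)^3 = 1.105507304.
Multiplying £359,166 by the price-level factor gives the future nominal sum.

£397,060.64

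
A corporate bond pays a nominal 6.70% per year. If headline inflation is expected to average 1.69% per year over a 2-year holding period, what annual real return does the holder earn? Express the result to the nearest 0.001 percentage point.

With constant rates the annual real return is the same each year: (1+6.70%)/(1+1.69%) − 1 = 0.04927.

4.927%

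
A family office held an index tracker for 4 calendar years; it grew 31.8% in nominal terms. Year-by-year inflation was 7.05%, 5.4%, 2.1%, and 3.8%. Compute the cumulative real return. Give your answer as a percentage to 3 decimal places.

Cumulative inflation factor: 1.0705 × 1.054 × 1.021 × 1.038 ≈ 1.19578.
Nominal growth factor: 1.31800. Real growth factor = 1.31800 / 1.19578 ≈ 1.10221.
Total real return ≈ 10.2212%.

10.221%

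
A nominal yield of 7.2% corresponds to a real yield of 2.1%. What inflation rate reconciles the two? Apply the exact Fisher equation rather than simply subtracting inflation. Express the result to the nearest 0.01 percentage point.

From (1+r_nom) = (1+r_real)(1+π), we get 1+π = (1 + 7.2%)/(1 + 2.1%) = 1.072/1.021 ≈ 1.04995.
So π ≈ 4.9951%.

5.00%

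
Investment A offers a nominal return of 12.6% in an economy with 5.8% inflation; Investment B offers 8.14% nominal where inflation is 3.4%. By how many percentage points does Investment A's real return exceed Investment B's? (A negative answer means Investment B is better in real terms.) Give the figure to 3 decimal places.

1.843

Investment A real return: 1.126/1.058 − 1 = 6.4272%.
Investment B real return: 1.0814/1.034 − 1 = 4.5841%.
Difference: 6.4272 − 4.5841 = 1.8431 pp.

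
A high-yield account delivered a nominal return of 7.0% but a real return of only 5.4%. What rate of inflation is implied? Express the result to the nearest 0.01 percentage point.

1.52%

From (1+r_nom) = (1+r_real)(1+π), we get 1+π = (1 + 7.0%)/(1 + 5.4%) = 1.070/1.054 ≈ 1.01518.
So π ≈ 1.5180%.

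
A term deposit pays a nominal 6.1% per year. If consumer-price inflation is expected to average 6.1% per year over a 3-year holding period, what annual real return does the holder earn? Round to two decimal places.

With constant rates the annual real return is the same each year: (1+6.1%)/(1+6.1%) − 1 = 0.00000.

0.00%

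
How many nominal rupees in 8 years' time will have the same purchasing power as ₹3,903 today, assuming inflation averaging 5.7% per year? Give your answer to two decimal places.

Cumulative price-level factor: (1+5.7%)^8 ≈ 1.5581163989.
Multiplying ₹3,903 by the price-level factor gives the future nominal sum.

₹6,081.33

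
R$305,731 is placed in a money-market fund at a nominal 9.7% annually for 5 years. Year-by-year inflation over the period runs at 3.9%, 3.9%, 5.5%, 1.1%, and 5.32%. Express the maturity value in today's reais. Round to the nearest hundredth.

Nominal value at maturity: R$305,731 × (1 + 9.7%)^5 ≈ R$485,705.05.
Price-level factor over 5 years: 1.039 × 1.039 × 1.055 × 1.011 × 1.0532 ≈ 1.2126781730.
The maturity value deflated by that factor is the answer in today's purchasing power.

R$400,522.63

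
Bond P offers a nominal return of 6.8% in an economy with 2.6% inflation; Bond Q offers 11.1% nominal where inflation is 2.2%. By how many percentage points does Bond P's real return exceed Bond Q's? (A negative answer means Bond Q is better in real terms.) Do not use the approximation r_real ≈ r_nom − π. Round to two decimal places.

-4.61

Bond P real return: 1.068/1.026 − 1 = 4.094%.
Bond Q real return: 1.111/1.022 − 1 = 8.708%.
Difference: 4.094 − 8.708 = -4.614 pp.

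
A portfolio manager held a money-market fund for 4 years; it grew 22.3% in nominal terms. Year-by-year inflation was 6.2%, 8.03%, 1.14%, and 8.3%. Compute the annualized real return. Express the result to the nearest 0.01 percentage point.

Cumulative inflation factor: 1.062 × 1.0803 × 1.0114 × 1.083 ≈ 1.25667.
Nominal growth factor: 1.22300. Real growth factor = 1.22300 / 1.25667 ≈ 0.97321.
Annualized: 0.97321^(1/4) − 1 ≈ -0.00677.

-0.68%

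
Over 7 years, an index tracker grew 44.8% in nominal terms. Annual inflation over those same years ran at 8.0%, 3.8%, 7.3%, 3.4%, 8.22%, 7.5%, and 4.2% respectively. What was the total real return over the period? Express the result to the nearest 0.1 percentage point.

Cumulative inflation factor: 1.080 × 1.038 × 1.073 × 1.034 × 1.0822 × 1.075 × 1.042 ≈ 1.50774.
Nominal growth factor: 1.44800. Real growth factor = 1.44800 / 1.50774 ≈ 0.96038.
Total real return ≈ -3.9619%.

-4.0%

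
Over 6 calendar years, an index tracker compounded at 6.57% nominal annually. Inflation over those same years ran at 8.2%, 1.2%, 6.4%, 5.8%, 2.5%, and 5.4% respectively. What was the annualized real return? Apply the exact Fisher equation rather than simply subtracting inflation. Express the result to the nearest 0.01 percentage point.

Cumulative inflation factor: 1.082 × 1.012 × 1.064 × 1.058 × 1.025 × 1.054 ≈ 1.33168.
Nominal growth factor: 1.46491. Real growth factor = 1.46491 / 1.33168 ≈ 1.10004.
Annualized: 1.10004^(1/6) − 1 ≈ 0.01602.

1.60%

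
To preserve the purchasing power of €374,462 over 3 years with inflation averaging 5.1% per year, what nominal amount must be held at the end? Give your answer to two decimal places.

€434,726.29

Cumulative price-level factor: (1+5.1%)^3 = 1.160935651.
The nominal amount required is €374,462 scaled up by that factor.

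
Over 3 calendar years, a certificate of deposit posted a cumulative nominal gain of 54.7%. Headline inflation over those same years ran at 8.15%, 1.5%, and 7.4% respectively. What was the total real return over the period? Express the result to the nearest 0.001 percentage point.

31.218%

Cumulative inflation factor: 1.0815 × 1.015 × 1.074 ≈ 1.17895.
Nominal growth factor: 1.54700. Real growth factor = 1.54700 / 1.17895 ≈ 1.31218.
Total real return ≈ 31.2180%.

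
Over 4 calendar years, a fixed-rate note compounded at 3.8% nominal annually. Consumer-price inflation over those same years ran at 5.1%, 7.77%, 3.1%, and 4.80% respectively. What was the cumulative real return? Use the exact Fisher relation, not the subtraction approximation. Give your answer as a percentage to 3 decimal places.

-5.143%

Cumulative inflation factor: 1.051 × 1.0777 × 1.031 × 1.0480 ≈ 1.22383.
Nominal growth factor: 1.16089. Real growth factor = 1.16089 / 1.22383 ≈ 0.94857.
Total real return ≈ -5.1431%.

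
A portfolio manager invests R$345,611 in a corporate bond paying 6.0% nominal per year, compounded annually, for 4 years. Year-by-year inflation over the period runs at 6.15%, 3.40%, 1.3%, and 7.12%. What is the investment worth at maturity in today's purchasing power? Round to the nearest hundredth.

R$366,345.17

Nominal value at maturity: R$345,611 × (1 + 6.0%)^4 ≈ R$436,325.92.
Price-level factor over 4 years: 1.0615 × 1.0340 × 1.013 × 1.0712 ≈ 1.1910240924.
The maturity value deflated by that factor is the answer in today's purchasing power.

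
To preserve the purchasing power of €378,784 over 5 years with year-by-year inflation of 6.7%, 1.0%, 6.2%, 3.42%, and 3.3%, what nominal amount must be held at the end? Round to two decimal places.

€463,134.13

Cumulative price-level factor: 1.067 × 1.010 × 1.062 × 1.0342 × 1.033 ≈ 1.2226866347.
The nominal amount required is €378,784 scaled up by that factor.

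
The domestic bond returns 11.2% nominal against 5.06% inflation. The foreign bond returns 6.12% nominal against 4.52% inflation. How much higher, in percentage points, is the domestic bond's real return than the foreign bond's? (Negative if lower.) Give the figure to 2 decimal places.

The domestic bond real return: 1.112/1.0506 − 1 = 5.844%.
The foreign bond real return: 1.0612/1.0452 − 1 = 1.531%.
Difference: 5.844 − 1.531 = 4.313 pp.

4.31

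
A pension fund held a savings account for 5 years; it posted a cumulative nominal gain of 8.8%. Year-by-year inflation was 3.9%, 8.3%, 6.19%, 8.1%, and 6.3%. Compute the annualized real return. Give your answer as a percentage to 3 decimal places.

-4.547%

Cumulative inflation factor: 1.039 × 1.083 × 1.0619 × 1.081 × 1.063 ≈ 1.37305.
Nominal growth factor: 1.08800. Real growth factor = 1.08800 / 1.37305 ≈ 0.79240.
Annualized: 0.79240^(1/5) − 1 ≈ -0.04547.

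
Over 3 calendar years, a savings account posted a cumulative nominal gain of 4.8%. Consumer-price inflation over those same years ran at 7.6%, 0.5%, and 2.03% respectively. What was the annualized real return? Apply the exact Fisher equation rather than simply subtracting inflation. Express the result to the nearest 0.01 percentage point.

Cumulative inflation factor: 1.076 × 1.005 × 1.0203 ≈ 1.10333.
Nominal growth factor: 1.04800. Real growth factor = 1.04800 / 1.10333 ≈ 0.94985.
Annualized: 0.94985^(1/3) − 1 ≈ -0.01700.

-1.70%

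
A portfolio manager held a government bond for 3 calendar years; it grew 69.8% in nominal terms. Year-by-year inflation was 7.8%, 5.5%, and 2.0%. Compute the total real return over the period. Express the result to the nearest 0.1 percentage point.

46.4%

Cumulative inflation factor: 1.078 × 1.055 × 1.020 ≈ 1.16004.
Nominal growth factor: 1.69800. Real growth factor = 1.69800 / 1.16004 ≈ 1.46375.
Total real return ≈ 46.3748%.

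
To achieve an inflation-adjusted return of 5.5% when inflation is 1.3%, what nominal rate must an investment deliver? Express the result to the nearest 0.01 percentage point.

By the Fisher equation, 1 + r_nom = (1 + 5.5%)(1 + 1.3%) = 1.055 × 1.013 = 1.068715.
So r_nom = 6.8715%.

6.87%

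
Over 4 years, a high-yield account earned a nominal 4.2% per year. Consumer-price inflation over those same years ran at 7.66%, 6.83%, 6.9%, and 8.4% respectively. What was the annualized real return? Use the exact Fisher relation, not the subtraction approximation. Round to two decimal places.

-3.02%

Cumulative inflation factor: 1.0766 × 1.0683 × 1.069 × 1.084 ≈ 1.33277.
Nominal growth factor: 1.17888. Real growth factor = 1.17888 / 1.33277 ≈ 0.88454.
Annualized: 0.88454^(1/4) − 1 ≈ -0.03021.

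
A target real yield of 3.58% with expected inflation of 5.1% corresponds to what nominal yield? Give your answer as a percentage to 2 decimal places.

8.86%

By the Fisher equation, 1 + r_nom = (1 + 3.58%)(1 + 5.1%) = 1.0358 × 1.051 = 1.0886258.
So r_nom = 8.86258%.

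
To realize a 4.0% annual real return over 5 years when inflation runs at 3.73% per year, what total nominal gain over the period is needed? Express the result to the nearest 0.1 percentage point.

46.1%

Required annual nominal rate: (1+4.0%)(1+3.73%) − 1 = 7.8792%.
Cumulative over 5 years: (1 + 0.078792)^5 − 1 ≈ 0.46113.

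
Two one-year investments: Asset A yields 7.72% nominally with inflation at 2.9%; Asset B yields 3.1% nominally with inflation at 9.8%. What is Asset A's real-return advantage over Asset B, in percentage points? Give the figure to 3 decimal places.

Asset A real return: 1.0772/1.029 − 1 = 4.6842%.
Asset B real return: 1.031/1.098 − 1 = -6.1020%.
Difference: 4.6842 − (-6.1020) = 10.7862 pp.

10.786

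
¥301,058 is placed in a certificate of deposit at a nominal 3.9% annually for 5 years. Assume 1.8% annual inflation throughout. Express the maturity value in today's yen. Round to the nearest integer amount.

¥333,418

Nominal value at maturity: ¥301,058 × (1 + 3.9%)^5 ≈ ¥364,525.
Price-level factor over 5 years: (1 + 1.8%)^5 ≈ 1.0932988468.
The maturity value deflated by that factor is the answer in today's purchasing power.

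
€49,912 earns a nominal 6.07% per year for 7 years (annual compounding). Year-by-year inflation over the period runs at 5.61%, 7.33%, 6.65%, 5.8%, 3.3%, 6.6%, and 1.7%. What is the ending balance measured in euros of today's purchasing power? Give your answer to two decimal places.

€52,638.29

Nominal value at maturity: €49,912 × (1 + 6.07%)^7 ≈ €75,396.81.
Price-level factor over 7 years: 1.0561 × 1.0733 × 1.0665 × 1.058 × 1.033 × 1.066 × 1.017 ≈ 1.4323566827.
Dividing the nominal maturity value by the price-level factor gives the value in today's money.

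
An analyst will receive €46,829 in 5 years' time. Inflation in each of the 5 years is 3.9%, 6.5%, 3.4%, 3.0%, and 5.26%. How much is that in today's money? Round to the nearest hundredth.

€37,751.01

Price-level factor over 5 years: 1.039 × 1.065 × 1.034 × 1.030 × 1.0526 ≈ 1.2404700539.
Purchasing power today: €46,829 divided by that factor.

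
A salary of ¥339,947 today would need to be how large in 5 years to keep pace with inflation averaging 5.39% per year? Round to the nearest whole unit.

Cumulative price-level factor: (1+5.39%)^5 ≈ 1.3001606643.
The nominal amount required is ¥339,947 scaled up by that factor.

¥441,986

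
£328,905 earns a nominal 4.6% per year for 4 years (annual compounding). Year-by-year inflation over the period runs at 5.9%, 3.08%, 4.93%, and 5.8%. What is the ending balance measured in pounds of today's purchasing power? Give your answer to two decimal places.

Nominal value at maturity: £328,905 × (1 + 4.6%)^4 ≈ £393,728.83.
Price-level factor over 4 years: 1.059 × 1.0308 × 1.0493 × 1.058 ≈ 1.2118690958.
Dividing the nominal maturity value by the price-level factor gives the value in today's money.

£324,893.86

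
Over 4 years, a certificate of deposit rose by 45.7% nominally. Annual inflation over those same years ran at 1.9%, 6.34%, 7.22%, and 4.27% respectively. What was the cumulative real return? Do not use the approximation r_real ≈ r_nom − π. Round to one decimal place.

Cumulative inflation factor: 1.019 × 1.0634 × 1.0722 × 1.0427 ≈ 1.21145.
Nominal growth factor: 1.45700. Real growth factor = 1.45700 / 1.21145 ≈ 1.20269.
Total real return ≈ 20.2690%.

20.3%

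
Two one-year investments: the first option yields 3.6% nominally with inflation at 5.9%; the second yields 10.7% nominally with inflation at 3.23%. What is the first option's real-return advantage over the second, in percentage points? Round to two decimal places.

The first option real return: 1.036/1.059 − 1 = -2.172%.
The second real return: 1.107/1.0323 − 1 = 7.236%.
Difference: -2.172 − 7.236 = -9.408 pp.

-9.41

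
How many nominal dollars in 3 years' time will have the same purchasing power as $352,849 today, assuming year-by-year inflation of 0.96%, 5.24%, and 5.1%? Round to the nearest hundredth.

Cumulative price-level factor: 1.0096 × 1.0524 × 1.051 ≈ 1.1166906950.
The nominal amount required is $352,849 scaled up by that factor.

$394,023.20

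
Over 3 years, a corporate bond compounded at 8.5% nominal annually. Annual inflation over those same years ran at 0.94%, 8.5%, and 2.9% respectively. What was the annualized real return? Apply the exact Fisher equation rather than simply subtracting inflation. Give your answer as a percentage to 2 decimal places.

Cumulative inflation factor: 1.0094 × 1.085 × 1.029 ≈ 1.12696.
Nominal growth factor: 1.27729. Real growth factor = 1.27729 / 1.12696 ≈ 1.13339.
Annualized: 1.13339^(1/3) − 1 ≈ 0.04262.

4.26%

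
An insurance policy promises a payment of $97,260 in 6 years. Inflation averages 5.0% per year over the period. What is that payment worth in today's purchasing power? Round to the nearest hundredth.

$72,576.91

Price-level factor over 6 years: (1 + 5.0%)^6 ≈ 1.3400956406.
Purchasing power today: $97,260 divided by that factor.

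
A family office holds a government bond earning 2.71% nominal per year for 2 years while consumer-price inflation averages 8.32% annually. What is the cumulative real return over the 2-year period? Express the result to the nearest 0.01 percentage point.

-10.09%

The annual real rate is (1+2.71%)/(1+8.32%) − 1 = -5.1791%.
Compounded over 2 years: (1 + -0.051791)^2 − 1 ≈ -0.10090.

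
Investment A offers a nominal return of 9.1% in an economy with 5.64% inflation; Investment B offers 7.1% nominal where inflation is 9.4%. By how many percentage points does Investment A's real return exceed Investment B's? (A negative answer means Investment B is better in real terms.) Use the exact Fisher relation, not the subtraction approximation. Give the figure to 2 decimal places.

Investment A real return: 1.091/1.0564 − 1 = 3.275%.
Investment B real return: 1.071/1.094 − 1 = -2.102%.
Difference: 3.275 − (-2.102) = 5.377 pp.

5.38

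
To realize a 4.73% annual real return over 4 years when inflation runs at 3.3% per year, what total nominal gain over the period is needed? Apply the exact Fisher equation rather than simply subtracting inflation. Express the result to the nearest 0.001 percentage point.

Required annual nominal rate: (1+4.73%)(1+3.3%) − 1 = 8.18609%.
Cumulative over 4 years: (1 + 0.0818609)^4 − 1 ≈ 0.36989.

36.989%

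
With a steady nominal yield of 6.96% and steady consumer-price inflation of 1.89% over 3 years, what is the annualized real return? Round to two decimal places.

With constant rates the annual real return is the same each year: (1+6.96%)/(1+1.89%) − 1 = 0.04976.

4.98%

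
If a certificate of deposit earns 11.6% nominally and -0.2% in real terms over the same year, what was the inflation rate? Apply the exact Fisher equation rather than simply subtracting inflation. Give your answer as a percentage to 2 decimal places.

11.82%

From (1+r_nom) = (1+r_real)(1+π), we get 1+π = (1 + 11.6%)/(1 − 0.2%) = 1.116/0.998 ≈ 1.11824.
So π ≈ 11.8236%.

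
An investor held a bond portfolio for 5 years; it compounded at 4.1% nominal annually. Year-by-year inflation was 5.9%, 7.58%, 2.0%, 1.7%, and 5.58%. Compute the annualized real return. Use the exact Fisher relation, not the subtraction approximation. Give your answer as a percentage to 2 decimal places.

Cumulative inflation factor: 1.059 × 1.0758 × 1.020 × 1.017 × 1.0558 ≈ 1.24776.
Nominal growth factor: 1.22251. Real growth factor = 1.22251 / 1.24776 ≈ 0.97977.
Annualized: 0.97977^(1/5) − 1 ≈ -0.00408.

-0.41%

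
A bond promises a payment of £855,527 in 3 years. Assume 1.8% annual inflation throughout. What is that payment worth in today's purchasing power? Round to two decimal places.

£810,943.11

Price-level factor over 3 years: (1 + 1.8%)^3 = 1.054977832.
Purchasing power today: £855,527 divided by that factor.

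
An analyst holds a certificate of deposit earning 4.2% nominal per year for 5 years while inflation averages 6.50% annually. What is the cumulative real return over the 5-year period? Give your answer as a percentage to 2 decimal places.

The annual real rate is (1+4.2%)/(1+6.50%) − 1 = -2.1596%.
Compounded over 5 years: (1 + -0.021596)^5 − 1 ≈ -0.10342.

-10.34%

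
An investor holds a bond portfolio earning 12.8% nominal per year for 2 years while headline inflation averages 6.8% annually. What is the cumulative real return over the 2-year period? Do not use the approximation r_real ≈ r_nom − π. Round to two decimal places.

11.55%

The annual real rate is (1+12.8%)/(1+6.8%) − 1 = 5.6180%.
Compounded over 2 years: (1 + 0.056180)^2 − 1 ≈ 0.11552.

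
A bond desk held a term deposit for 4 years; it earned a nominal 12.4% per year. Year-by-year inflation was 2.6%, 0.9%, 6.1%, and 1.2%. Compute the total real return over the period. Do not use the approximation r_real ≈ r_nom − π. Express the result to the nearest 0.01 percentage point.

43.59%

Cumulative inflation factor: 1.026 × 1.009 × 1.061 × 1.012 ≈ 1.11156.
Nominal growth factor: 1.59612. Real growth factor = 1.59612 / 1.11156 ≈ 1.43592.
Total real return ≈ 43.5922%.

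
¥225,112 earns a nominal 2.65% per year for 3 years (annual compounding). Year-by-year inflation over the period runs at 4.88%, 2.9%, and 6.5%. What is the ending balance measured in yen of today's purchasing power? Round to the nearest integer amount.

Nominal value at maturity: ¥225,112 × (1 + 2.65%)^3 ≈ ¥243,487.
Price-level factor over 3 years: 1.0488 × 1.029 × 1.065 = 1.149364188.
The maturity value deflated by that factor is the answer in today's purchasing power.

¥211,845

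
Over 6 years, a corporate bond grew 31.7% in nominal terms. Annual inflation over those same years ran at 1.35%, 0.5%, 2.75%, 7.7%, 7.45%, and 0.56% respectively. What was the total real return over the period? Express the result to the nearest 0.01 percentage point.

Cumulative inflation factor: 1.0135 × 1.005 × 1.0275 × 1.077 × 1.0745 × 1.0056 ≈ 1.21792.
Nominal growth factor: 1.31700. Real growth factor = 1.31700 / 1.21792 ≈ 1.08135.
Total real return ≈ 8.1351%.

8.14%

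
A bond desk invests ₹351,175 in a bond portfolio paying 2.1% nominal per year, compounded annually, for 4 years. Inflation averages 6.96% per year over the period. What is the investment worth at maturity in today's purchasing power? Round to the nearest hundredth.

Nominal value at maturity: ₹351,175 × (1 + 2.1%)^4 ≈ ₹381,615.99.
Price-level factor over 4 years: (1 + 6.96%)^4 ≈ 1.3088370400.
Dividing the nominal maturity value by the price-level factor gives the value in today's money.

₹291,568.76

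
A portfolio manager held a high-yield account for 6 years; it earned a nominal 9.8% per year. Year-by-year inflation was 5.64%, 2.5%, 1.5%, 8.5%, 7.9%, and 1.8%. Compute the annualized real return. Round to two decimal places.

4.97%

Cumulative inflation factor: 1.0564 × 1.025 × 1.015 × 1.085 × 1.079 × 1.018 ≈ 1.30984.
Nominal growth factor: 1.75232. Real growth factor = 1.75232 / 1.30984 ≈ 1.33782.
Annualized: 1.33782^(1/6) − 1 ≈ 0.04970.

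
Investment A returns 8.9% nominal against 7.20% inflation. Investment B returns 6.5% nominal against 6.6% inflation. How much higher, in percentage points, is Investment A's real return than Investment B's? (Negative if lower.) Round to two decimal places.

1.68

Investment A real return: 1.089/1.0720 − 1 = 1.586%.
Investment B real return: 1.065/1.066 − 1 = -0.094%.
Difference: 1.586 − (-0.094) = 1.680 pp.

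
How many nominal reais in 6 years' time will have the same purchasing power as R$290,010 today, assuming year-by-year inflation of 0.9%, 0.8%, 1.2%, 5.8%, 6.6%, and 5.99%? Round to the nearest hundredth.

R$356,823.09

Cumulative price-level factor: 1.009 × 1.008 × 1.012 × 1.058 × 1.066 × 1.0599 ≈ 1.2303820183.
Multiplying R$290,010 by the price-level factor gives the future nominal sum.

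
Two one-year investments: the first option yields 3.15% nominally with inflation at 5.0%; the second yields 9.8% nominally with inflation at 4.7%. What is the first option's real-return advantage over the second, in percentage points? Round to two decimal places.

The first option real return: 1.0315/1.050 − 1 = -1.762%.
The second real return: 1.098/1.047 − 1 = 4.871%.
Difference: -1.762 − 4.871 = -6.633 pp.

-6.63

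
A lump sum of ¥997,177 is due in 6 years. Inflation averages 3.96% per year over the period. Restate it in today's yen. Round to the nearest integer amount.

¥789,905

Price-level factor over 6 years: (1 + 3.96%)^6 ≈ 1.2624018578.
Purchasing power today: ¥997,177 divided by that factor.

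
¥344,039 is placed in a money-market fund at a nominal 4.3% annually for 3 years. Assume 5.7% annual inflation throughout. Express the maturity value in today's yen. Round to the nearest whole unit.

¥330,549

Nominal value at maturity: ¥344,039 × (1 + 4.3%)^3 ≈ ¥390,356.
Price-level factor over 3 years: (1 + 5.7%)^3 = 1.180932193.
Dividing the nominal maturity value by the price-level factor gives the value in today's money.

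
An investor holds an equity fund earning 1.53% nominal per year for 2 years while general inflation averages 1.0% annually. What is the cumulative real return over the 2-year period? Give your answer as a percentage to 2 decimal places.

1.05%

The annual real rate is (1+1.53%)/(1+1.0%) − 1 = 0.5248%.
Compounded over 2 years: (1 + 0.005248)^2 − 1 ≈ 0.01052.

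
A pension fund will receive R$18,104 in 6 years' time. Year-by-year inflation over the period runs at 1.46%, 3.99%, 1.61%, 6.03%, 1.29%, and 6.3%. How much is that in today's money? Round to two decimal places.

R$14,791.87

Price-level factor over 6 years: 1.0146 × 1.0399 × 1.0161 × 1.0603 × 1.0129 × 1.063 ≈ 1.2239156403.
Purchasing power today: R$18,104 divided by that factor.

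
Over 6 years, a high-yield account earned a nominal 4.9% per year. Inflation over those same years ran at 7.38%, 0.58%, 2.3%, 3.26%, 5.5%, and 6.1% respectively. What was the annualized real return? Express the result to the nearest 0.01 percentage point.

Cumulative inflation factor: 1.0738 × 1.0058 × 1.023 × 1.0326 × 1.055 × 1.061 ≈ 1.27706.
Nominal growth factor: 1.33246. Real growth factor = 1.33246 / 1.27706 ≈ 1.04338.
Annualized: 1.04338^(1/6) − 1 ≈ 0.00710.

0.71%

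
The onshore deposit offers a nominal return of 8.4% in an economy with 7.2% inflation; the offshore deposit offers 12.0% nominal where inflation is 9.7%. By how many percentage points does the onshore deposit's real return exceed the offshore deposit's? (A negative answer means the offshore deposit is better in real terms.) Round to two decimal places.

-0.98

The onshore deposit real return: 1.084/1.072 − 1 = 1.119%.
The offshore deposit real return: 1.120/1.097 − 1 = 2.097%.
Difference: 1.119 − 2.097 = -0.978 pp.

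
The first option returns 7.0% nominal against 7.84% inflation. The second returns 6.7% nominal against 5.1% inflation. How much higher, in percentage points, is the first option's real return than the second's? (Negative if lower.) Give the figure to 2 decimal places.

-2.30

The first option real return: 1.070/1.0784 − 1 = -0.779%.
The second real return: 1.067/1.051 − 1 = 1.522%.
Difference: -0.779 − 1.522 = -2.301 pp.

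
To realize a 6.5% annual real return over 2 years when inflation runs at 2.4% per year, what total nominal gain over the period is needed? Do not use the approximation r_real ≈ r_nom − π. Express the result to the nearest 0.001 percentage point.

18.932%

Required annual nominal rate: (1+6.5%)(1+2.4%) − 1 = 9.056%.
Cumulative over 2 years: (1 + 0.09056)^2 − 1 ≈ 0.18932.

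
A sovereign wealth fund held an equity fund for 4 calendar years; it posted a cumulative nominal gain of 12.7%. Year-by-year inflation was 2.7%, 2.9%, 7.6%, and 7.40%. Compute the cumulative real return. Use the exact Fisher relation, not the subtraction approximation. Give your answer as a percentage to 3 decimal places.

-7.717%

Cumulative inflation factor: 1.027 × 1.029 × 1.076 × 1.0740 ≈ 1.22124.
Nominal growth factor: 1.12700. Real growth factor = 1.12700 / 1.22124 ≈ 0.92283.
Total real return ≈ -7.7170%.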